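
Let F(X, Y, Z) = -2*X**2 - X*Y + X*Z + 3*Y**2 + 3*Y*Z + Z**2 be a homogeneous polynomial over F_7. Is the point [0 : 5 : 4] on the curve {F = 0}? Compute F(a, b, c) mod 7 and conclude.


F(0,5,4) ≡ 4 (mod 7); P is NOT on the curve.

Evaluate F(0, 5, 4) term-by-term (mod 7).
  -2*X**2 ↦ -2·0·1·1 = 0
  -X*Y ↦ -1·0·5·1 = 0
  X*Z ↦ 1·0·1·4 = 0
  3*Y**2 ↦ 3·1·25·1 = 75
  3*Y*Z ↦ 3·1·5·4 = 60
  Z**2 ↦ 1·1·1·16 = 16
Sum: F(0, 5, 4) = (0) + (0) + (0) + (75) + (60) + (16) = 151.
Reducing mod 7: 151 ≡ 4 (mod 7).
Since F(a, b, c) ≡ 4 ≠ 0 (mod 7), P does NOT lie on the curve.


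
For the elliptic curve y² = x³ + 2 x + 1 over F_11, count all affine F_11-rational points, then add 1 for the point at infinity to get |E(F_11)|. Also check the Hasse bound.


Affine points = {(0, 1), (0, 10), (1, 2), (1, 9), (3, 1), (3, 10), (5, 2), (5, 9), (6, 3), (6, 8), (8, 1), (8, 10), (9, 0), (10, 3), (10, 8)}; affine count = 15; |E(F_11)| = 16.

Discriminant check: Δ ∝ 4a³ + 27b² = 4·2³ + 27·1² = 4·8 + 27·1 ≡ 4 (mod 11). Nonzero ⇒ E is nonsingular.
For each x ∈ F_11, compute rhs = x³ + 2·x + 1 mod 11, then count y ∈ F_11 with y² ≡ rhs.
  x = 0: rhs = 1, matching y values: 1, 10 (2 points).
  x = 1: rhs = 4, matching y values: 2, 9 (2 points).
  x = 2: rhs = 2, matching y values: none (0 points).
  x = 3: rhs = 1, matching y values: 1, 10 (2 points).
  x = 4: rhs = 7, matching y values: none (0 points).
  x = 5: rhs = 4, matching y values: 2, 9 (2 points).
  x = 6: rhs = 9, matching y values: 3, 8 (2 points).
  x = 7: rhs = 6, matching y values: none (0 points).
  x = 8: rhs = 1, matching y values: 1, 10 (2 points).
  x = 9: rhs = 0, matching y values: 0 (1 points).
  x = 10: rhs = 9, matching y values: 3, 8 (2 points).
Total affine count: 15.
Full point count |E(F_11)| = 15 + 1 = 16.
Hasse bound: |16 − (11+1)| = |4| = 4 ≤ 2√11 ≈ 6.6332 ✓.


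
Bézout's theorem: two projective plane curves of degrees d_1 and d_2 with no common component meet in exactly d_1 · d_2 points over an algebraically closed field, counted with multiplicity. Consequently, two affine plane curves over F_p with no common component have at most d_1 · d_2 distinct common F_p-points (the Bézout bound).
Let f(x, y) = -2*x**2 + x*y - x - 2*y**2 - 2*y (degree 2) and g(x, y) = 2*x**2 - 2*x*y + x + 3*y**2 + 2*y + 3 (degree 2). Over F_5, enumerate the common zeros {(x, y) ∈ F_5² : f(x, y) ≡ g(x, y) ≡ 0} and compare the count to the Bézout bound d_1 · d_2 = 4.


Common zeros: ∅; count = 0; Bézout bound = 4.

deg(f) = 2, deg(g) = 2, so Bézout bound = 4.
Scan x ∈ F_5. For each x, list the y ∈ F_5 with f(x, y) ≡ 0 and those with g(x, y) ≡ 0 (mod 5); the common zeros in that column are the intersection.
  x = 0: f ≡ 0 at y ∈ {0, 4}; g ≡ 0 at y ∈ ∅; common: ∅.
  x = 1: f ≡ 0 at y ∈ ∅; g ≡ 0 at y ∈ ∅; common: ∅.
  x = 2: f ≡ 0 at y ∈ {0}; g ≡ 0 at y ∈ ∅; common: ∅.
  x = 3: f ≡ 0 at y ∈ ∅; g ≡ 0 at y ∈ ∅; common: ∅.
  x = 4: f ≡ 0 at y ∈ {2, 4}; g ≡ 0 at y ∈ ∅; common: ∅.
Collecting: common zeros = ∅, so the count is 0.
Comparison with the Bézout bound: 0 ≤ 4 = deg(f)·deg(g), as expected for curves with no common component (the affine F_5-count falls short of the bound because intersections may lie at infinity, over extension fields, or carry multiplicity).


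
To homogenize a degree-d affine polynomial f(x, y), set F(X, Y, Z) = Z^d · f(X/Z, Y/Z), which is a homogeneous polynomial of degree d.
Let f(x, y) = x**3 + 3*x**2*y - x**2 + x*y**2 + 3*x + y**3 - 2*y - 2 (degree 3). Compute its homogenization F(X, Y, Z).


F(X, Y, Z) = X**3 + 3*X**2*Y - X**2*Z + X*Y**2 + 3*X*Z**2 + Y**3 - 2*Y*Z**2 - 2*Z**3

deg(f) = 3.
Substitute x = X/Z, y = Y/Z into f, then multiply by Z^3.
  monomial 1·x^3·y^0 ↦ 1·X^3·Y^0·Z^0.
  monomial 3·x^2·y^1 ↦ 3·X^2·Y^1·Z^0.
  monomial -1·x^2·y^0 ↦ -1·X^2·Y^0·Z^1.
  monomial 1·x^1·y^2 ↦ 1·X^1·Y^2·Z^0.
  monomial 3·x^1·y^0 ↦ 3·X^1·Y^0·Z^2.
  monomial 1·x^0·y^3 ↦ 1·X^0·Y^3·Z^0.
  monomial -2·x^0·y^1 ↦ -2·X^0·Y^1·Z^2.
  monomial -2·x^0·y^0 ↦ -2·X^0·Y^0·Z^3.
Collecting: F(X, Y, Z) = X**3 + 3*X**2*Y - X**2*Z + X*Y**2 + 3*X*Z**2 + Y**3 - 2*Y*Z**2 - 2*Z**3.


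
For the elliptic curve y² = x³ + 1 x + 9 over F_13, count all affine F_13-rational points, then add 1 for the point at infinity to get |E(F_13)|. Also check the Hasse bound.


Affine points = {(0, 3), (0, 10), (3, 0), (4, 5), (4, 8), (5, 3), (5, 10), (6, 6), (6, 7), (8, 3), (8, 10), (11, 5), (11, 8)}; affine count = 13; |E(F_13)| = 14.

Discriminant check: Δ ∝ 4a³ + 27b² = 4·1³ + 27·9² = 4·1 + 27·81 ≡ 7 (mod 13). Nonzero ⇒ E is nonsingular.
For each x ∈ F_13, compute rhs = x³ + 1·x + 9 mod 13, then count y ∈ F_13 with y² ≡ rhs.
  x = 0: rhs = 9, matching y values: 3, 10 (2 points).
  x = 1: rhs = 11, matching y values: none (0 points).
  x = 2: rhs = 6, matching y values: none (0 points).
  x = 3: rhs = 0, matching y values: 0 (1 points).
  x = 4: rhs = 12, matching y values: 5, 8 (2 points).
  x = 5: rhs = 9, matching y values: 3, 10 (2 points).
  x = 6: rhs = 10, matching y values: 6, 7 (2 points).
  x = 7: rhs = 8, matching y values: none (0 points).
  x = 8: rhs = 9, matching y values: 3, 10 (2 points).
  x = 9: rhs = 6, matching y values: none (0 points).
  x = 10: rhs = 5, matching y values: none (0 points).
  x = 11: rhs = 12, matching y values: 5, 8 (2 points).
  x = 12: rhs = 7, matching y values: none (0 points).
Total affine count: 13.
Full point count |E(F_13)| = 13 + 1 = 14.
Hasse bound: |14 − (13+1)| = |0| = 0 ≤ 2√13 ≈ 7.2111 ✓.


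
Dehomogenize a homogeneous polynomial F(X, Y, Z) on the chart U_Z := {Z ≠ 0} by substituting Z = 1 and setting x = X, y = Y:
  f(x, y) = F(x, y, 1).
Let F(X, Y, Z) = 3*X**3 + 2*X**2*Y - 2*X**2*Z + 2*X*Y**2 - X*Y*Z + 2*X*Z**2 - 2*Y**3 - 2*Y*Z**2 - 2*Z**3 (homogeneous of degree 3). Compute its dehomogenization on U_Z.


f(x, y) = 3*x**3 + 2*x**2*y - 2*x**2 + 2*x*y**2 - x*y + 2*x - 2*y**3 - 2*y - 2

On U_Z we set Z = 1. Each monomial c·X^i·Y^j·Z^k in F becomes c·x^i·y^j·1^k = c·x^i·y^j.
Substituting Z = 1: F(X, Y, 1) = 3*x**3 + 2*x**2*y - 2*x**2 + 2*x*y**2 - x*y + 2*x - 2*y**3 - 2*y - 2.
Note: deg(f) ≤ deg(F) = 3; strict inequality happens when F is divisible by Z (lost terms).


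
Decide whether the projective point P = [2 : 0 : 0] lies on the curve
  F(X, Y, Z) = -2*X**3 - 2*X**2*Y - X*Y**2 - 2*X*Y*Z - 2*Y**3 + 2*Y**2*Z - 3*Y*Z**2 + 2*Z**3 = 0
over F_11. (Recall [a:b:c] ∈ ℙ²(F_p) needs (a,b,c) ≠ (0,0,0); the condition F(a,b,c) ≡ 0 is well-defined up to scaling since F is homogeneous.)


F(2,0,0) ≡ 6 (mod 11); P is NOT on the curve.

Evaluate F(2, 0, 0) term-by-term (mod 11).
  -2*X**3 ↦ -2·8·1·1 = -16
  -2*X**2*Y ↦ -2·4·0·1 = 0
  -X*Y**2 ↦ -1·2·0·1 = 0
  -2*X*Y*Z ↦ -2·2·0·0 = 0
  -2*Y**3 ↦ -2·1·0·1 = 0
  2*Y**2*Z ↦ 2·1·0·0 = 0
  -3*Y*Z**2 ↦ -3·1·0·0 = 0
  2*Z**3 ↦ 2·1·1·0 = 0
Sum: F(2, 0, 0) = (-16) + (0) + (0) + (0) + (0) + (0) + (0) + (0) = -16.
Reducing mod 11: -16 ≡ 6 (mod 11).
Since F(a, b, c) ≡ 6 ≠ 0 (mod 11), P does NOT lie on the curve.


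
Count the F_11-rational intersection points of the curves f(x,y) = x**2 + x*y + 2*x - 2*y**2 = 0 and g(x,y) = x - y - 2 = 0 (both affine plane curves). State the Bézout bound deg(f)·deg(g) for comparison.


Common zeros: {(1, 10)}; count = 1; Bézout bound = 2.

deg(f) = 2, deg(g) = 1, so Bézout bound = 2.
Scan x ∈ F_11. For each x, list the y ∈ F_11 with f(x, y) ≡ 0 and those with g(x, y) ≡ 0 (mod 11); the common zeros in that column are the intersection.
  x = 0: f ≡ 0 at y ∈ {0}; g ≡ 0 at y ∈ {9}; common: ∅.
  x = 1: f ≡ 0 at y ∈ {7, 10}; g ≡ 0 at y ∈ {10}; common: {10}.
  x = 2: f ≡ 0 at y ∈ ∅; g ≡ 0 at y ∈ {0}; common: ∅.
  x = 3: f ≡ 0 at y ∈ ∅; g ≡ 0 at y ∈ {1}; common: ∅.
  x = 4: f ≡ 0 at y ∈ ∅; g ≡ 0 at y ∈ {2}; common: ∅.
  x = 5: f ≡ 0 at y ∈ ∅; g ≡ 0 at y ∈ {3}; common: ∅.
  x = 6: f ≡ 0 at y ∈ ∅; g ≡ 0 at y ∈ {4}; common: ∅.
  x = 7: f ≡ 0 at y ∈ {3, 6}; g ≡ 0 at y ∈ {5}; common: ∅.
  x = 8: f ≡ 0 at y ∈ {2}; g ≡ 0 at y ∈ {6}; common: ∅.
  x = 9: f ≡ 0 at y ∈ {0, 10}; g ≡ 0 at y ∈ {7}; common: ∅.
  x = 10: f ≡ 0 at y ∈ {2, 3}; g ≡ 0 at y ∈ {8}; common: ∅.
Collecting: common zeros = {(1, 10)}, so the count is 1.
Comparison with the Bézout bound: 1 ≤ 2 = deg(f)·deg(g), as expected for curves with no common component (the affine F_11-count falls short of the bound because intersections may lie at infinity, over extension fields, or carry multiplicity).


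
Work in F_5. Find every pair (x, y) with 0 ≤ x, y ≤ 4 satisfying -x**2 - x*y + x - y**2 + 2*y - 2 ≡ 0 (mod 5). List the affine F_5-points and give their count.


Affine F_5-points: {(0, 3), (0, 4), (2, 1), (2, 4), (3, 1), (3, 3)}; count = 6.

For each of the 25 pairs (x, y) ∈ F_5², evaluate f(x, y) mod 5. Record the zeros.
  x = 0: [0↦3, 1↦4, 2↦3, 3↦0, 4↦0]  zeros at y ∈ {3, 4}
  x = 1: [0↦3, 1↦3, 2↦1, 3↦2, 4↦1]  zeros at y ∈ ∅
  x = 2: [0↦1, 1↦0, 2↦2, 3↦2, 4↦0]  zeros at y ∈ {1, 4}
  x = 3: [0↦2, 1↦0, 2↦1, 3↦0, 4↦2]  zeros at y ∈ {1, 3}
  x = 4: [0↦1, 1↦3, 2↦3, 3↦1, 4↦2]  zeros at y ∈ ∅
Collecting zeros: affine points = {(0, 3), (0, 4), (2, 1), (2, 4), (3, 1), (3, 3)}.
Total count |C(F_5)_aff| = 6.


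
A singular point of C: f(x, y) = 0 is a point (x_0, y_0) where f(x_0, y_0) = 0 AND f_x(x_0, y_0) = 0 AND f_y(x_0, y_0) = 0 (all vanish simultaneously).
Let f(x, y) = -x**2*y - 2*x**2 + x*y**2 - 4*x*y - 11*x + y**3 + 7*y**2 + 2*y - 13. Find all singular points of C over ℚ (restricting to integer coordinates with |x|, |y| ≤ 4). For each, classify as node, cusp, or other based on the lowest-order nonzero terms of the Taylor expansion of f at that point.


Singular points: {(-3, -1)}; classification: node.

Compute partial derivatives:
  f_x = -2*x*y - 4*x + y**2 - 4*y - 11.
  f_y = -x**2 + 2*x*y - 4*x + 3*y**2 + 14*y + 2.
Scan x_0 ∈ {−4, ..., 4}. For each x_0, f_y(x_0, y) is a polynomial in y; find its integer roots y ∈ {−4, ..., 4}, then test f_x and f at those candidates.
  x = -4: f_y(-4, y) = 3*y**2 + 6*y + 2; no integer root y with |y| ≤ 4.
  x = -3: f_y(-3, y) = 3*y**2 + 8*y + 5; vanishes at y ∈ {-1}. (-3, -1): f_x = 0, f = 0 — SINGULAR.
  x = -2: f_y(-2, y) = 3*y**2 + 10*y + 6; no integer root y with |y| ≤ 4.
  x = -1: f_y(-1, y) = 3*y**2 + 12*y + 5; no integer root y with |y| ≤ 4.
  x = 0: f_y(0, y) = 3*y**2 + 14*y + 2; no integer root y with |y| ≤ 4.
  x = 1: f_y(1, y) = 3*y**2 + 16*y - 3; no integer root y with |y| ≤ 4.
  x = 2: f_y(2, y) = 3*y**2 + 18*y - 10; no integer root y with |y| ≤ 4.
  x = 3: f_y(3, y) = 3*y**2 + 20*y - 19; no integer root y with |y| ≤ 4.
  x = 4: f_y(4, y) = 3*y**2 + 22*y - 30; no integer root y with |y| ≤ 4.
Only singular point on the grid: (-3, -1).
Classify: substitute x = -3 + u, y = -1 + v and expand: f = -u**2*v - u**2 + u*v**2 + v**3 + v**2.
No constant or linear terms (consistent with a singular point). Quadratic part: -u**2 + v**2. Cubic part: -u**2*v + u*v**2 + v**3.
The quadratic part v**2 - u**2 = (v − u)(v + u) splits into two distinct linear factors, so there are two distinct tangent lines y − -1 = ±(x − -3) — this is a node (ordinary double point).
Classification: node.


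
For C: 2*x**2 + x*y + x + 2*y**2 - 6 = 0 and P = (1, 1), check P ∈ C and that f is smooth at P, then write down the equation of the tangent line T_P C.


Tangent line at P: 6*x + 5*y - 11 = 0.

Step 1: f(1, 1) = 0, so P lies on C.
Step 2: partial derivatives
  f_x(x, y) = 4*x + y + 1, f_y(x, y) = x + 4*y.
  f_x(P) = 6, f_y(P) = 5 (gradient nonzero, so P is smooth).
Step 3: tangent line at P: 6·(x − 1) + 5·(y − 1) = 0.
Expanding: 6*x + 5*y - 11 = 0.


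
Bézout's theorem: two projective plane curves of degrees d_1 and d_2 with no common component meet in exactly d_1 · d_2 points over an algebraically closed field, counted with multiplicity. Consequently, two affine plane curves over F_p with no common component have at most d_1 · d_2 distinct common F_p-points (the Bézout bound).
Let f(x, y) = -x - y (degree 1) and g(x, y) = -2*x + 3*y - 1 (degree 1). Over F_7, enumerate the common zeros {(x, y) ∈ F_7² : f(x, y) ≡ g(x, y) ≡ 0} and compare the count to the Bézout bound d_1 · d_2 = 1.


Common zeros: {(4, 3)}; count = 1; Bézout bound = 1.

deg(f) = 1, deg(g) = 1, so Bézout bound = 1.
Scan x ∈ F_7. For each x, list the y ∈ F_7 with f(x, y) ≡ 0 and those with g(x, y) ≡ 0 (mod 7); the common zeros in that column are the intersection.
  x = 0: f ≡ 0 at y ∈ {0}; g ≡ 0 at y ∈ {5}; common: ∅.
  x = 1: f ≡ 0 at y ∈ {6}; g ≡ 0 at y ∈ {1}; common: ∅.
  x = 2: f ≡ 0 at y ∈ {5}; g ≡ 0 at y ∈ {4}; common: ∅.
  x = 3: f ≡ 0 at y ∈ {4}; g ≡ 0 at y ∈ {0}; common: ∅.
  x = 4: f ≡ 0 at y ∈ {3}; g ≡ 0 at y ∈ {3}; common: {3}.
  x = 5: f ≡ 0 at y ∈ {2}; g ≡ 0 at y ∈ {6}; common: ∅.
  x = 6: f ≡ 0 at y ∈ {1}; g ≡ 0 at y ∈ {2}; common: ∅.
Collecting: common zeros = {(4, 3)}, so the count is 1.
Comparison with the Bézout bound: 1 ≤ 1 = deg(f)·deg(g), as expected for curves with no common component (the bound is attained).


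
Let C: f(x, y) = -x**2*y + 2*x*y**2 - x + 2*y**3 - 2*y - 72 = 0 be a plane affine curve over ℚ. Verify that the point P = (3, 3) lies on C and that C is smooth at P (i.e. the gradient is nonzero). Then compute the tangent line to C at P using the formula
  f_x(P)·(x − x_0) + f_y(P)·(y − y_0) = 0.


Tangent line at P: -x + 79*y - 234 = 0.

Step 1: f(3, 3) = 0, so P lies on C.
Step 2: partial derivatives
  f_x(x, y) = -2*x*y + 2*y**2 - 1, f_y(x, y) = -x**2 + 4*x*y + 6*y**2 - 2.
  f_x(P) = -1, f_y(P) = 79 (gradient nonzero, so P is smooth).
Step 3: tangent line at P: -1·(x − 3) + 79·(y − 3) = 0.
Expanding: -x + 79*y - 234 = 0.


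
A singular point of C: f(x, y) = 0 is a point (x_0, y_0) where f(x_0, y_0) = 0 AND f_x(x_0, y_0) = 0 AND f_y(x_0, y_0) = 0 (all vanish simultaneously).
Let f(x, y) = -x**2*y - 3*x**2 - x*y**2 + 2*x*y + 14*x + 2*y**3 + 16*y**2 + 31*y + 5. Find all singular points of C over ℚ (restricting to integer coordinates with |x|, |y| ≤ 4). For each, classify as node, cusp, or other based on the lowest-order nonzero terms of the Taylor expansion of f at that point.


Singular points: {(3, -2)}; classification: node.

Compute partial derivatives:
  f_x = -2*x*y - 6*x - y**2 + 2*y + 14.
  f_y = -x**2 - 2*x*y + 2*x + 6*y**2 + 32*y + 31.
Scan x_0 ∈ {−4, ..., 4}. For each x_0, f_y(x_0, y) is a polynomial in y; find its integer roots y ∈ {−4, ..., 4}, then test f_x and f at those candidates.
  x = -4: f_y(-4, y) = 6*y**2 + 40*y + 7; no integer root y with |y| ≤ 4.
  x = -3: f_y(-3, y) = 6*y**2 + 38*y + 16; no integer root y with |y| ≤ 4.
  x = -2: f_y(-2, y) = 6*y**2 + 36*y + 23; no integer root y with |y| ≤ 4.
  x = -1: f_y(-1, y) = 6*y**2 + 34*y + 28; vanishes at y ∈ {-1}. (-1, -1): f_x = 15 ≠ 0.
  x = 0: f_y(0, y) = 6*y**2 + 32*y + 31; no integer root y with |y| ≤ 4.
  x = 1: f_y(1, y) = 6*y**2 + 30*y + 32; no integer root y with |y| ≤ 4.
  x = 2: f_y(2, y) = 6*y**2 + 28*y + 31; no integer root y with |y| ≤ 4.
  x = 3: f_y(3, y) = 6*y**2 + 26*y + 28; vanishes at y ∈ {-2}. (3, -2): f_x = 0, f = 0 — SINGULAR.
  x = 4: f_y(4, y) = 6*y**2 + 24*y + 23; no integer root y with |y| ≤ 4.
Only singular point on the grid: (3, -2).
Classify: substitute x = 3 + u, y = -2 + v and expand: f = -u**2*v - u**2 - u*v**2 + 2*v**3 + v**2.
No constant or linear terms (consistent with a singular point). Quadratic part: -u**2 + v**2. Cubic part: -u**2*v - u*v**2 + 2*v**3.
The quadratic part v**2 - u**2 = (v − u)(v + u) splits into two distinct linear factors, so there are two distinct tangent lines y − -2 = ±(x − 3) — this is a node (ordinary double point).
Classification: node.


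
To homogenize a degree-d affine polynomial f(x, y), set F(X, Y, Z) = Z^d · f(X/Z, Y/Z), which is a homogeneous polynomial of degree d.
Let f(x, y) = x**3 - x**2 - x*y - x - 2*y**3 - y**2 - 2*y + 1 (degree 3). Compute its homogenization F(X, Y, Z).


F(X, Y, Z) = X**3 - X**2*Z - X*Y*Z - X*Z**2 - 2*Y**3 - Y**2*Z - 2*Y*Z**2 + Z**3

deg(f) = 3.
Substitute x = X/Z, y = Y/Z into f, then multiply by Z^3.
  monomial 1·x^3·y^0 ↦ 1·X^3·Y^0·Z^0.
  monomial -1·x^2·y^0 ↦ -1·X^2·Y^0·Z^1.
  monomial -1·x^1·y^1 ↦ -1·X^1·Y^1·Z^1.
  monomial -1·x^1·y^0 ↦ -1·X^1·Y^0·Z^2.
  monomial -2·x^0·y^3 ↦ -2·X^0·Y^3·Z^0.
  monomial -1·x^0·y^2 ↦ -1·X^0·Y^2·Z^1.
  monomial -2·x^0·y^1 ↦ -2·X^0·Y^1·Z^2.
  monomial 1·x^0·y^0 ↦ 1·X^0·Y^0·Z^3.
Collecting: F(X, Y, Z) = X**3 - X**2*Z - X*Y*Z - X*Z**2 - 2*Y**3 - Y**2*Z - 2*Y*Z**2 + Z**3.


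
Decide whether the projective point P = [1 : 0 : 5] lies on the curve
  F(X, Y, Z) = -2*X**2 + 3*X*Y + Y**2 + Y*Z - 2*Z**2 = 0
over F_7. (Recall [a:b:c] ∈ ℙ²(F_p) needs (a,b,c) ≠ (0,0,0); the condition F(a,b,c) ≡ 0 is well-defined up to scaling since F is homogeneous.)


F(1,0,5) ≡ 4 (mod 7); P is NOT on the curve.

Evaluate F(1, 0, 5) term-by-term (mod 7).
  -2*X**2 ↦ -2·1·1·1 = -2
  3*X*Y ↦ 3·1·0·1 = 0
  Y**2 ↦ 1·1·0·1 = 0
  Y*Z ↦ 1·1·0·5 = 0
  -2*Z**2 ↦ -2·1·1·25 = -50
Sum: F(1, 0, 5) = (-2) + (0) + (0) + (0) + (-50) = -52.
Reducing mod 7: -52 ≡ 4 (mod 7).
Since F(a, b, c) ≡ 4 ≠ 0 (mod 7), P does NOT lie on the curve.


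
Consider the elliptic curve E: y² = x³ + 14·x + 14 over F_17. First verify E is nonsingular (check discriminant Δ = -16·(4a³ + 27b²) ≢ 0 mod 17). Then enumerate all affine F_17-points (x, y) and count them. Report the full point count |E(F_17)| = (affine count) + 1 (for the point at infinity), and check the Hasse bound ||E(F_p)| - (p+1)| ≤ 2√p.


Affine points = {(2, 4), (2, 13), (3, 7), (3, 10), (4, 7), (4, 10), (6, 5), (6, 12), (7, 8), (7, 9), (8, 3), (8, 14), (9, 6), (9, 11), (10, 7), (10, 10), (13, 8), (13, 9), (14, 8), (14, 9), (16, 4), (16, 13)}; affine count = 22; |E(F_17)| = 23.

Discriminant check: Δ ∝ 4a³ + 27b² = 4·14³ + 27·14² = 4·2744 + 27·196 ≡ 16 (mod 17). Nonzero ⇒ E is nonsingular.
For each x ∈ F_17, compute rhs = x³ + 14·x + 14 mod 17, then count y ∈ F_17 with y² ≡ rhs.
  x = 0: rhs = 14, matching y values: none (0 points).
  x = 1: rhs = 12, matching y values: none (0 points).
  x = 2: rhs = 16, matching y values: 4, 13 (2 points).
  x = 3: rhs = 15, matching y values: 7, 10 (2 points).
  x = 4: rhs = 15, matching y values: 7, 10 (2 points).
  x = 5: rhs = 5, matching y values: none (0 points).
  x = 6: rhs = 8, matching y values: 5, 12 (2 points).
  x = 7: rhs = 13, matching y values: 8, 9 (2 points).
  x = 8: rhs = 9, matching y values: 3, 14 (2 points).
  x = 9: rhs = 2, matching y values: 6, 11 (2 points).
  x = 10: rhs = 15, matching y values: 7, 10 (2 points).
  x = 11: rhs = 3, matching y values: none (0 points).
  x = 12: rhs = 6, matching y values: none (0 points).
  x = 13: rhs = 13, matching y values: 8, 9 (2 points).
  x = 14: rhs = 13, matching y values: 8, 9 (2 points).
  x = 15: rhs = 12, matching y values: none (0 points).
  x = 16: rhs = 16, matching y values: 4, 13 (2 points).
Total affine count: 22.
Full point count |E(F_17)| = 22 + 1 = 23.
Hasse bound: |23 − (17+1)| = |5| = 5 ≤ 2√17 ≈ 8.2462 ✓.


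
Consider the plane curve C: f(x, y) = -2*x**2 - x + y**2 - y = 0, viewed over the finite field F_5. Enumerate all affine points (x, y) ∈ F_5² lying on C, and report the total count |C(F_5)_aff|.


Affine F_5-points: {(0, 0), (0, 1), (2, 0), (2, 1), (3, 3), (4, 3)}; count = 6.

For each of the 25 pairs (x, y) ∈ F_5², evaluate f(x, y) mod 5. Record the zeros.
  x = 0: [0↦0, 1↦0, 2↦2, 3↦1, 4↦2]  zeros at y ∈ {0, 1}
  x = 1: [0↦2, 1↦2, 2↦4, 3↦3, 4↦4]  zeros at y ∈ ∅
  x = 2: [0↦0, 1↦0, 2↦2, 3↦1, 4↦2]  zeros at y ∈ {0, 1}
  x = 3: [0↦4, 1↦4, 2↦1, 3↦0, 4↦1]  zeros at y ∈ {3}
  x = 4: [0↦4, 1↦4, 2↦1, 3↦0, 4↦1]  zeros at y ∈ {3}
Collecting zeros: affine points = {(0, 0), (0, 1), (2, 0), (2, 1), (3, 3), (4, 3)}.
Total count |C(F_5)_aff| = 6.


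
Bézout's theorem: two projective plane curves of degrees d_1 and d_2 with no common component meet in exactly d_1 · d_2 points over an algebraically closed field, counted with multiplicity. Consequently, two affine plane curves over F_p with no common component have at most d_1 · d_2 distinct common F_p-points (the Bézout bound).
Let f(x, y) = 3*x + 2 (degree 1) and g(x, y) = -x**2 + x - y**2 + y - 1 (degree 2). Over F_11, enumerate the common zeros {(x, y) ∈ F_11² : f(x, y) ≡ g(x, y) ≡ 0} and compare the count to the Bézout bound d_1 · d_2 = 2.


Common zeros: ∅; count = 0; Bézout bound = 2.

deg(f) = 1, deg(g) = 2, so Bézout bound = 2.
Scan x ∈ F_11. For each x, list the y ∈ F_11 with f(x, y) ≡ 0 and those with g(x, y) ≡ 0 (mod 11); the common zeros in that column are the intersection.
  x = 0: f ≡ 0 at y ∈ ∅; g ≡ 0 at y ∈ ∅; common: ∅.
  x = 1: f ≡ 0 at y ∈ ∅; g ≡ 0 at y ∈ ∅; common: ∅.
  x = 2: f ≡ 0 at y ∈ ∅; g ≡ 0 at y ∈ {6}; common: ∅.
  x = 3: f ≡ 0 at y ∈ {0, 1, 2, 3, 4, 5, 6, 7, 8, 9, 10}; g ≡ 0 at y ∈ ∅; common: ∅.
  x = 4: f ≡ 0 at y ∈ ∅; g ≡ 0 at y ∈ {5, 7}; common: ∅.
  x = 5: f ≡ 0 at y ∈ ∅; g ≡ 0 at y ∈ {4, 8}; common: ∅.
  x = 6: f ≡ 0 at y ∈ ∅; g ≡ 0 at y ∈ {2, 10}; common: ∅.
  x = 7: f ≡ 0 at y ∈ ∅; g ≡ 0 at y ∈ {4, 8}; common: ∅.
  x = 8: f ≡ 0 at y ∈ ∅; g ≡ 0 at y ∈ {5, 7}; common: ∅.
  x = 9: f ≡ 0 at y ∈ ∅; g ≡ 0 at y ∈ ∅; common: ∅.
  x = 10: f ≡ 0 at y ∈ ∅; g ≡ 0 at y ∈ {6}; common: ∅.
Collecting: common zeros = ∅, so the count is 0.
Comparison with the Bézout bound: 0 ≤ 2 = deg(f)·deg(g), as expected for curves with no common component (the affine F_11-count falls short of the bound because intersections may lie at infinity, over extension fields, or carry multiplicity).


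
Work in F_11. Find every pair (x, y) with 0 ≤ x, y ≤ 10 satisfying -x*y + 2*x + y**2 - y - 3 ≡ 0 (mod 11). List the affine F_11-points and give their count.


Affine F_11-points: {(2, 5), (2, 9), (3, 1), (3, 3), (4, 6), (4, 10), (7, 0), (7, 8), (10, 4), (10, 7)}; count = 10.

For each of the 121 pairs (x, y) ∈ F_11², evaluate f(x, y) mod 11. Record the zeros.
  x = 0: [0↦8, 1↦8, 2↦10, 3↦3, 4↦9, 5↦6, 6↦5, 7↦6, 8↦9, 9↦3, 10↦10]  zeros at y ∈ ∅
  x = 1: [0↦10, 1↦9, 2↦10, 3↦2, 4↦7, 5↦3, 6↦1, 7↦1, 8↦3, 9↦7, 10↦2]  zeros at y ∈ ∅
  x = 2: [0↦1, 1↦10, 2↦10, 3↦1, 4↦5, 5↦0, 6↦8, 7↦7, 8↦8, 9↦0, 10↦5]  zeros at y ∈ {5, 9}
  x = 3: [0↦3, 1↦0, 2↦10, 3↦0, 4↦3, 5↦8, 6↦4, 7↦2, 8↦2, 9↦4, 10↦8]  zeros at y ∈ {1, 3}
  x = 4: [0↦5, 1↦1, 2↦10, 3↦10, 4↦1, 5↦5, 6↦0, 7↦8, 8↦7, 9↦8, 10↦0]  zeros at y ∈ {6, 10}
  x = 5: [0↦7, 1↦2, 2↦10, 3↦9, 4↦10, 5↦2, 6↦7, 7↦3, 8↦1, 9↦1, 10↦3]  zeros at y ∈ ∅
  x = 6: [0↦9, 1↦3, 2↦10, 3↦8, 4↦8, 5↦10, 6↦3, 7↦9, 8↦6, 9↦5, 10↦6]  zeros at y ∈ ∅
  x = 7: [0↦0, 1↦4, 2↦10, 3↦7, 4↦6, 5↦7, 6↦10, 7↦4, 8↦0, 9↦9, 10↦9]  zeros at y ∈ {0, 8}
  x = 8: [0↦2, 1↦5, 2↦10, 3↦6, 4↦4, 5↦4, 6↦6, 7↦10, 8↦5, 9↦2, 10↦1]  zeros at y ∈ ∅
  x = 9: [0↦4, 1↦6, 2↦10, 3↦5, 4↦2, 5↦1, 6↦2, 7↦5, 8↦10, 9↦6, 10↦4]  zeros at y ∈ ∅
  x = 10: [0↦6, 1↦7, 2↦10, 3↦4, 4↦0, 5↦9, 6↦9, 7↦0, 8↦4, 9↦10, 10↦7]  zeros at y ∈ {4, 7}
Collecting zeros: affine points = {(2, 5), (2, 9), (3, 1), (3, 3), (4, 6), (4, 10), (7, 0), (7, 8), (10, 4), (10, 7)}.
Total count |C(F_11)_aff| = 10.


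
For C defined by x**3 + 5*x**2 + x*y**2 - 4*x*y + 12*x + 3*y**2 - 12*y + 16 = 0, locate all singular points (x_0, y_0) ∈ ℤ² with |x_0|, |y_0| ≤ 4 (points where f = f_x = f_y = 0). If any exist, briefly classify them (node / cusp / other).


Singular points: {(-2, 2)}; classification: node.

Compute partial derivatives:
  f_x = 3*x**2 + 10*x + y**2 - 4*y + 12.
  f_y = 2*x*y - 4*x + 6*y - 12.
Scan x_0 ∈ {−4, ..., 4}. For each x_0, f_y(x_0, y) is a polynomial in y; find its integer roots y ∈ {−4, ..., 4}, then test f_x and f at those candidates.
  x = -4: f_y(-4, y) = 4 - 2*y; vanishes at y ∈ {2}. (-4, 2): f_x = 16 ≠ 0.
  x = -3: f_y(-3, y) = 0; vanishes at y ∈ {-4, -3, -2, -1, 0, 1, 2, 3, 4}. (-3, -4): f_x = 41 ≠ 0; (-3, -3): f_x = 30 ≠ 0; (-3, -2): f_x = 21 ≠ 0; (-3, -1): f_x = 14 ≠ 0; (-3, 0): f_x = 9 ≠ 0; (-3, 1): f_x = 6 ≠ 0; (-3, 2): f_x = 5 ≠ 0; (-3, 3): f_x = 6 ≠ 0; (-3, 4): f_x = 9 ≠ 0.
  x = -2: f_y(-2, y) = 2*y - 4; vanishes at y ∈ {2}. (-2, 2): f_x = 0, f = 0 — SINGULAR.
  x = -1: f_y(-1, y) = 4*y - 8; vanishes at y ∈ {2}. (-1, 2): f_x = 1 ≠ 0.
  x = 0: f_y(0, y) = 6*y - 12; vanishes at y ∈ {2}. (0, 2): f_x = 8 ≠ 0.
  x = 1: f_y(1, y) = 8*y - 16; vanishes at y ∈ {2}. (1, 2): f_x = 21 ≠ 0.
  x = 2: f_y(2, y) = 10*y - 20; vanishes at y ∈ {2}. (2, 2): f_x = 40 ≠ 0.
  x = 3: f_y(3, y) = 12*y - 24; vanishes at y ∈ {2}. (3, 2): f_x = 65 ≠ 0.
  x = 4: f_y(4, y) = 14*y - 28; vanishes at y ∈ {2}. (4, 2): f_x = 96 ≠ 0.
Only singular point on the grid: (-2, 2).
Classify: substitute x = -2 + u, y = 2 + v and expand: f = u**3 - u**2 + u*v**2 + v**2.
No constant or linear terms (consistent with a singular point). Quadratic part: -u**2 + v**2. Cubic part: u**3 + u*v**2.
The quadratic part v**2 - u**2 = (v − u)(v + u) splits into two distinct linear factors, so there are two distinct tangent lines y − 2 = ±(x − -2) — this is a node (ordinary double point).
Classification: node.


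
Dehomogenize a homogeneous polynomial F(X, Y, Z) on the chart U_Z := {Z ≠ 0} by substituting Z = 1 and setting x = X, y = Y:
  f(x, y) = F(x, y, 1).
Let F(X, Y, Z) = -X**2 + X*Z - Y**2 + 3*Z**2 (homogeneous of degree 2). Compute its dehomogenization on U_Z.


f(x, y) = -x**2 + x - y**2 + 3

On U_Z we set Z = 1. Each monomial c·X^i·Y^j·Z^k in F becomes c·x^i·y^j·1^k = c·x^i·y^j.
Substituting Z = 1: F(X, Y, 1) = -x**2 + x - y**2 + 3.
Note: deg(f) ≤ deg(F) = 2; strict inequality happens when F is divisible by Z (lost terms).


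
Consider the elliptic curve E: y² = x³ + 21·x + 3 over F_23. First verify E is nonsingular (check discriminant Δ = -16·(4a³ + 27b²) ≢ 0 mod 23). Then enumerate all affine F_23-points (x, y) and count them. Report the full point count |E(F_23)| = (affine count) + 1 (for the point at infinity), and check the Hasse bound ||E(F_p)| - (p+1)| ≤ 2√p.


Affine points = {(0, 7), (0, 16), (1, 5), (1, 18), (3, 1), (3, 22), (4, 6), (4, 17), (5, 7), (5, 16), (6, 0), (8, 4), (8, 19), (9, 1), (9, 22), (11, 1), (11, 22), (13, 9), (13, 14), (15, 6), (15, 17), (17, 11), (17, 12), (18, 7), (18, 16), (19, 4), (19, 19), (22, 2), (22, 21)}; affine count = 29; |E(F_23)| = 30.

Discriminant check: Δ ∝ 4a³ + 27b² = 4·21³ + 27·3² = 4·9261 + 27·9 ≡ 4 (mod 23). Nonzero ⇒ E is nonsingular.
For each x ∈ F_23, compute rhs = x³ + 21·x + 3 mod 23, then count y ∈ F_23 with y² ≡ rhs.
  x = 0: rhs = 3, matching y values: 7, 16 (2 points).
  x = 1: rhs = 2, matching y values: 5, 18 (2 points).
  x = 2: rhs = 7, matching y values: none (0 points).
  x = 3: rhs = 1, matching y values: 1, 22 (2 points).
  x = 4: rhs = 13, matching y values: 6, 17 (2 points).
  x = 5: rhs = 3, matching y values: 7, 16 (2 points).
  x = 6: rhs = 0, matching y values: 0 (1 points).
  x = 7: rhs = 10, matching y values: none (0 points).
  x = 8: rhs = 16, matching y values: 4, 19 (2 points).
  x = 9: rhs = 1, matching y values: 1, 22 (2 points).
  x = 10: rhs = 17, matching y values: none (0 points).
  x = 11: rhs = 1, matching y values: 1, 22 (2 points).
  x = 12: rhs = 5, matching y values: none (0 points).
  x = 13: rhs = 12, matching y values: 9, 14 (2 points).
  x = 14: rhs = 5, matching y values: none (0 points).
  x = 15: rhs = 13, matching y values: 6, 17 (2 points).
  x = 16: rhs = 19, matching y values: none (0 points).
  x = 17: rhs = 6, matching y values: 11, 12 (2 points).
  x = 18: rhs = 3, matching y values: 7, 16 (2 points).
  x = 19: rhs = 16, matching y values: 4, 19 (2 points).
  x = 20: rhs = 5, matching y values: none (0 points).
  x = 21: rhs = 22, matching y values: none (0 points).
  x = 22: rhs = 4, matching y values: 2, 21 (2 points).
Total affine count: 29.
Full point count |E(F_23)| = 29 + 1 = 30.
Hasse bound: |30 − (23+1)| = |6| = 6 ≤ 2√23 ≈ 9.5917 ✓.


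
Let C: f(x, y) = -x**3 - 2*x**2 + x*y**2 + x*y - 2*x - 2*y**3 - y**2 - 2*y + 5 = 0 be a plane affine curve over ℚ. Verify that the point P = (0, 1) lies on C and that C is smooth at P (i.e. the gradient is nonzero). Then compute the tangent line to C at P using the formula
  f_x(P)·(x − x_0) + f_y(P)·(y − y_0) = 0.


Tangent line at P: 10 - 10*y = 0.

Step 1: f(0, 1) = 0, so P lies on C.
Step 2: partial derivatives
  f_x(x, y) = -3*x**2 - 4*x + y**2 + y - 2, f_y(x, y) = 2*x*y + x - 6*y**2 - 2*y - 2.
  f_x(P) = 0, f_y(P) = -10 (gradient nonzero, so P is smooth).
Step 3: tangent line at P: 0·(x − 0) + -10·(y − 1) = 0.
Expanding: 10 - 10*y = 0.


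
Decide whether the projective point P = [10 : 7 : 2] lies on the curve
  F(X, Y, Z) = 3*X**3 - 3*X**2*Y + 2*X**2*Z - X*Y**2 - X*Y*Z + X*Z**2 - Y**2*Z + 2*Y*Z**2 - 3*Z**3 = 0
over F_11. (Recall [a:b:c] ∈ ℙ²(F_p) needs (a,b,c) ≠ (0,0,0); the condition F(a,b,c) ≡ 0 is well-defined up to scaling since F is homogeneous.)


F(10,7,2) ≡ 6 (mod 11); P is NOT on the curve.

Evaluate F(10, 7, 2) term-by-term (mod 11).
  3*X**3 ↦ 3·1000·1·1 = 3000
  -3*X**2*Y ↦ -3·100·7·1 = -2100
  2*X**2*Z ↦ 2·100·1·2 = 400
  -X*Y**2 ↦ -1·10·49·1 = -490
  -X*Y*Z ↦ -1·10·7·2 = -140
  X*Z**2 ↦ 1·10·1·4 = 40
  -Y**2*Z ↦ -1·1·49·2 = -98
  2*Y*Z**2 ↦ 2·1·7·4 = 56
  -3*Z**3 ↦ -3·1·1·8 = -24
Sum: F(10, 7, 2) = (3000) + (-2100) + (400) + (-490) + (-140) + (40) + (-98) + (56) + (-24) = 644.
Reducing mod 11: 644 ≡ 6 (mod 11).
Since F(a, b, c) ≡ 6 ≠ 0 (mod 11), P does NOT lie on the curve.


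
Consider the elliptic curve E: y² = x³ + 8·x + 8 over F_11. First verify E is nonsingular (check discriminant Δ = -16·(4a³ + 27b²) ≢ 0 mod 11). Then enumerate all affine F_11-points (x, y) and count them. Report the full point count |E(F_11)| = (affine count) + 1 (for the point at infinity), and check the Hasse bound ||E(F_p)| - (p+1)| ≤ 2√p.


Affine points = {(3, 2), (3, 9), (4, 4), (4, 7), (7, 0), (8, 1), (8, 10)}; affine count = 7; |E(F_11)| = 8.

Discriminant check: Δ ∝ 4a³ + 27b² = 4·8³ + 27·8² = 4·512 + 27·64 ≡ 3 (mod 11). Nonzero ⇒ E is nonsingular.
For each x ∈ F_11, compute rhs = x³ + 8·x + 8 mod 11, then count y ∈ F_11 with y² ≡ rhs.
  x = 0: rhs = 8, matching y values: none (0 points).
  x = 1: rhs = 6, matching y values: none (0 points).
  x = 2: rhs = 10, matching y values: none (0 points).
  x = 3: rhs = 4, matching y values: 2, 9 (2 points).
  x = 4: rhs = 5, matching y values: 4, 7 (2 points).
  x = 5: rhs = 8, matching y values: none (0 points).
  x = 6: rhs = 8, matching y values: none (0 points).
  x = 7: rhs = 0, matching y values: 0 (1 points).
  x = 8: rhs = 1, matching y values: 1, 10 (2 points).
  x = 9: rhs = 6, matching y values: none (0 points).
  x = 10: rhs = 10, matching y values: none (0 points).
Total affine count: 7.
Full point count |E(F_11)| = 7 + 1 = 8.
Hasse bound: |8 − (11+1)| = |-4| = 4 ≤ 2√11 ≈ 6.6332 ✓.


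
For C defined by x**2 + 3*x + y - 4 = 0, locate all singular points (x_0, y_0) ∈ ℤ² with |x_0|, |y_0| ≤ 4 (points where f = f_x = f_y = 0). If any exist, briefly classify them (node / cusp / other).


No singular points in the scanned grid; C is smooth there.

Compute partial derivatives:
  f_x = 2*x + 3.
  f_y = 1.
f_y = 1 is a nonzero constant, so f_y never vanishes: no point (x, y) can satisfy f = f_x = f_y = 0. In particular no (x, y) ∈ {−4, ..., 4}² is singular; the curve is smooth.


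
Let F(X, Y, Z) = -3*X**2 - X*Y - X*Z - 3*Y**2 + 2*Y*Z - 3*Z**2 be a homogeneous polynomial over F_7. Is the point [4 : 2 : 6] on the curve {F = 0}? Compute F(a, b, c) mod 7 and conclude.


F(4,2,6) ≡ 6 (mod 7); P is NOT on the curve.

Evaluate F(4, 2, 6) term-by-term (mod 7).
  -3*X**2 ↦ -3·16·1·1 = -48
  -X*Y ↦ -1·4·2·1 = -8
  -X*Z ↦ -1·4·1·6 = -24
  -3*Y**2 ↦ -3·1·4·1 = -12
  2*Y*Z ↦ 2·1·2·6 = 24
  -3*Z**2 ↦ -3·1·1·36 = -108
Sum: F(4, 2, 6) = (-48) + (-8) + (-24) + (-12) + (24) + (-108) = -176.
Reducing mod 7: -176 ≡ 6 (mod 7).
Since F(a, b, c) ≡ 6 ≠ 0 (mod 7), P does NOT lie on the curve.


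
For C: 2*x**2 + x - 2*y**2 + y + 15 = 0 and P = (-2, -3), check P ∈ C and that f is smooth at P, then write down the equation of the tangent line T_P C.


Tangent line at P: -7*x + 13*y + 25 = 0.

Step 1: f(-2, -3) = 0, so P lies on C.
Step 2: partial derivatives
  f_x(x, y) = 4*x + 1, f_y(x, y) = 1 - 4*y.
  f_x(P) = -7, f_y(P) = 13 (gradient nonzero, so P is smooth).
Step 3: tangent line at P: -7·(x − -2) + 13·(y − -3) = 0.
Expanding: -7*x + 13*y + 25 = 0.


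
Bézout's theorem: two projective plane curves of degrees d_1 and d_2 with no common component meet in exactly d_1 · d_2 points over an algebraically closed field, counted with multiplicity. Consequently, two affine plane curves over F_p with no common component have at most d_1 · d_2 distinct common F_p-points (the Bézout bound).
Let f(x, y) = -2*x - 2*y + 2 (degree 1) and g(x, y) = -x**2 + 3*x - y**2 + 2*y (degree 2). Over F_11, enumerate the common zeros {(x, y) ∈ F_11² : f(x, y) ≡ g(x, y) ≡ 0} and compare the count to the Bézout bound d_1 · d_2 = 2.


Common zeros: ∅; count = 0; Bézout bound = 2.

deg(f) = 1, deg(g) = 2, so Bézout bound = 2.
Scan x ∈ F_11. For each x, list the y ∈ F_11 with f(x, y) ≡ 0 and those with g(x, y) ≡ 0 (mod 11); the common zeros in that column are the intersection.
  x = 0: f ≡ 0 at y ∈ {1}; g ≡ 0 at y ∈ {0, 2}; common: ∅.
  x = 1: f ≡ 0 at y ∈ {0}; g ≡ 0 at y ∈ {6, 7}; common: ∅.
  x = 2: f ≡ 0 at y ∈ {10}; g ≡ 0 at y ∈ {6, 7}; common: ∅.
  x = 3: f ≡ 0 at y ∈ {9}; g ≡ 0 at y ∈ {0, 2}; common: ∅.
  x = 4: f ≡ 0 at y ∈ {8}; g ≡ 0 at y ∈ ∅; common: ∅.
  x = 5: f ≡ 0 at y ∈ {7}; g ≡ 0 at y ∈ ∅; common: ∅.
  x = 6: f ≡ 0 at y ∈ {6}; g ≡ 0 at y ∈ {5, 8}; common: ∅.
  x = 7: f ≡ 0 at y ∈ {5}; g ≡ 0 at y ∈ ∅; common: ∅.
  x = 8: f ≡ 0 at y ∈ {4}; g ≡ 0 at y ∈ {5, 8}; common: ∅.
  x = 9: f ≡ 0 at y ∈ {3}; g ≡ 0 at y ∈ ∅; common: ∅.
  x = 10: f ≡ 0 at y ∈ {2}; g ≡ 0 at y ∈ ∅; common: ∅.
Collecting: common zeros = ∅, so the count is 0.
Comparison with the Bézout bound: 0 ≤ 2 = deg(f)·deg(g), as expected for curves with no common component (the affine F_11-count falls short of the bound because intersections may lie at infinity, over extension fields, or carry multiplicity).


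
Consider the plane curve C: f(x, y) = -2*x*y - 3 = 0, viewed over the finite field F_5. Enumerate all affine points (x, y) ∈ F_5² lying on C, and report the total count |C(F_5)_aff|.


Affine F_5-points: {(1, 1), (2, 3), (3, 2), (4, 4)}; count = 4.

For each of the 25 pairs (x, y) ∈ F_5², evaluate f(x, y) mod 5. Record the zeros.
  x = 0: [0↦2, 1↦2, 2↦2, 3↦2, 4↦2]  zeros at y ∈ ∅
  x = 1: [0↦2, 1↦0, 2↦3, 3↦1, 4↦4]  zeros at y ∈ {1}
  x = 2: [0↦2, 1↦3, 2↦4, 3↦0, 4↦1]  zeros at y ∈ {3}
  x = 3: [0↦2, 1↦1, 2↦0, 3↦4, 4↦3]  zeros at y ∈ {2}
  x = 4: [0↦2, 1↦4, 2↦1, 3↦3, 4↦0]  zeros at y ∈ {4}
Collecting zeros: affine points = {(1, 1), (2, 3), (3, 2), (4, 4)}.
Total count |C(F_5)_aff| = 4.


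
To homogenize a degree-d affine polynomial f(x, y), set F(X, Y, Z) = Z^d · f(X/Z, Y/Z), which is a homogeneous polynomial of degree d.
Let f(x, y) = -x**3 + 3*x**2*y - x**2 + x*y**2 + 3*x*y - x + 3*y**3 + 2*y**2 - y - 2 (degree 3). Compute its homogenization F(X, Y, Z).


F(X, Y, Z) = -X**3 + 3*X**2*Y - X**2*Z + X*Y**2 + 3*X*Y*Z - X*Z**2 + 3*Y**3 + 2*Y**2*Z - Y*Z**2 - 2*Z**3

deg(f) = 3.
Substitute x = X/Z, y = Y/Z into f, then multiply by Z^3.
  monomial -1·x^3·y^0 ↦ -1·X^3·Y^0·Z^0.
  monomial 3·x^2·y^1 ↦ 3·X^2·Y^1·Z^0.
  monomial -1·x^2·y^0 ↦ -1·X^2·Y^0·Z^1.
  monomial 1·x^1·y^2 ↦ 1·X^1·Y^2·Z^0.
  monomial 3·x^1·y^1 ↦ 3·X^1·Y^1·Z^1.
  monomial -1·x^1·y^0 ↦ -1·X^1·Y^0·Z^2.
  monomial 3·x^0·y^3 ↦ 3·X^0·Y^3·Z^0.
  monomial 2·x^0·y^2 ↦ 2·X^0·Y^2·Z^1.
  monomial -1·x^0·y^1 ↦ -1·X^0·Y^1·Z^2.
  monomial -2·x^0·y^0 ↦ -2·X^0·Y^0·Z^3.
Collecting: F(X, Y, Z) = -X**3 + 3*X**2*Y - X**2*Z + X*Y**2 + 3*X*Y*Z - X*Z**2 + 3*Y**3 + 2*Y**2*Z - Y*Z**2 - 2*Z**3.


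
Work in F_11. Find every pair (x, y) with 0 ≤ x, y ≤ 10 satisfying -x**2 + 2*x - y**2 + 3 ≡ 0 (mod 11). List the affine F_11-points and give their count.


Affine F_11-points: {(0, 5), (0, 6), (1, 2), (1, 9), (2, 5), (2, 6), (3, 0), (6, 1), (6, 10), (7, 1), (7, 10), (10, 0)}; count = 12.

For each of the 121 pairs (x, y) ∈ F_11², evaluate f(x, y) mod 11. Record the zeros.
  x = 0: [0↦3, 1↦2, 2↦10, 3↦5, 4↦9, 5↦0, 6↦0, 7↦9, 8↦5, 9↦10, 10↦2]  zeros at y ∈ {5, 6}
  x = 1: [0↦4, 1↦3, 2↦0, 3↦6, 4↦10, 5↦1, 6↦1, 7↦10, 8↦6, 9↦0, 10↦3]  zeros at y ∈ {2, 9}
  x = 2: [0↦3, 1↦2, 2↦10, 3↦5, 4↦9, 5↦0, 6↦0, 7↦9, 8↦5, 9↦10, 10↦2]  zeros at y ∈ {5, 6}
  x = 3: [0↦0, 1↦10, 2↦7, 3↦2, 4↦6, 5↦8, 6↦8, 7↦6, 8↦2, 9↦7, 10↦10]  zeros at y ∈ {0}
  x = 4: [0↦6, 1↦5, 2↦2, 3↦8, 4↦1, 5↦3, 6↦3, 7↦1, 8↦8, 9↦2, 10↦5]  zeros at y ∈ ∅
  x = 5: [0↦10, 1↦9, 2↦6, 3↦1, 4↦5, 5↦7, 6↦7, 7↦5, 8↦1, 9↦6, 10↦9]  zeros at y ∈ ∅
  x = 6: [0↦1, 1↦0, 2↦8, 3↦3, 4↦7, 5↦9, 6↦9, 7↦7, 8↦3, 9↦8, 10↦0]  zeros at y ∈ {1, 10}
  x = 7: [0↦1, 1↦0, 2↦8, 3↦3, 4↦7, 5↦9, 6↦9, 7↦7, 8↦3, 9↦8, 10↦0]  zeros at y ∈ {1, 10}
  x = 8: [0↦10, 1↦9, 2↦6, 3↦1, 4↦5, 5↦7, 6↦7, 7↦5, 8↦1, 9↦6, 10↦9]  zeros at y ∈ ∅
  x = 9: [0↦6, 1↦5, 2↦2, 3↦8, 4↦1, 5↦3, 6↦3, 7↦1, 8↦8, 9↦2, 10↦5]  zeros at y ∈ ∅
  x = 10: [0↦0, 1↦10, 2↦7, 3↦2, 4↦6, 5↦8, 6↦8, 7↦6, 8↦2, 9↦7, 10↦10]  zeros at y ∈ {0}
Collecting zeros: affine points = {(0, 5), (0, 6), (1, 2), (1, 9), (2, 5), (2, 6), (3, 0), (6, 1), (6, 10), (7, 1), (7, 10), (10, 0)}.
Total count |C(F_11)_aff| = 12.


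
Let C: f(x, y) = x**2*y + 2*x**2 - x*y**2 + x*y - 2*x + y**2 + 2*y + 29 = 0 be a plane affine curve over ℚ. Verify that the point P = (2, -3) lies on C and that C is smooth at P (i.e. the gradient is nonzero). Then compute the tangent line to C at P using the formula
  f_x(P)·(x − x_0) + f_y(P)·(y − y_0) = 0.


Tangent line at P: -18*x + 14*y + 78 = 0.

Step 1: f(2, -3) = 0, so P lies on C.
Step 2: partial derivatives
  f_x(x, y) = 2*x*y + 4*x - y**2 + y - 2, f_y(x, y) = x**2 - 2*x*y + x + 2*y + 2.
  f_x(P) = -18, f_y(P) = 14 (gradient nonzero, so P is smooth).
Step 3: tangent line at P: -18·(x − 2) + 14·(y − -3) = 0.
Expanding: -18*x + 14*y + 78 = 0.


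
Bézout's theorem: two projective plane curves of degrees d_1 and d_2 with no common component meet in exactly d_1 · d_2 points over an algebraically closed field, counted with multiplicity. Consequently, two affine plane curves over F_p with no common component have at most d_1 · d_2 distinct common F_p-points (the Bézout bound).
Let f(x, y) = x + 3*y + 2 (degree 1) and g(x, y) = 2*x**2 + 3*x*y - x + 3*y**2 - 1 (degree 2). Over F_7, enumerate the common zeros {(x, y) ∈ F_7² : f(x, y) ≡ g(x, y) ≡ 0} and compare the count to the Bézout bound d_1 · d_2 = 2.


Common zeros: {(1, 6), (2, 1)}; count = 2; Bézout bound = 2.

deg(f) = 1, deg(g) = 2, so Bézout bound = 2.
Scan x ∈ F_7. For each x, list the y ∈ F_7 with f(x, y) ≡ 0 and those with g(x, y) ≡ 0 (mod 7); the common zeros in that column are the intersection.
  x = 0: f ≡ 0 at y ∈ {4}; g ≡ 0 at y ∈ ∅; common: ∅.
  x = 1: f ≡ 0 at y ∈ {6}; g ≡ 0 at y ∈ {0, 6}; common: {6}.
  x = 2: f ≡ 0 at y ∈ {1}; g ≡ 0 at y ∈ {1, 4}; common: {1}.
  x = 3: f ≡ 0 at y ∈ {3}; g ≡ 0 at y ∈ {0, 4}; common: ∅.
  x = 4: f ≡ 0 at y ∈ {5}; g ≡ 0 at y ∈ {1, 2}; common: ∅.
  x = 5: f ≡ 0 at y ∈ {0}; g ≡ 0 at y ∈ ∅; common: ∅.
  x = 6: f ≡ 0 at y ∈ {2}; g ≡ 0 at y ∈ ∅; common: ∅.
Collecting: common zeros = {(1, 6), (2, 1)}, so the count is 2.
Comparison with the Bézout bound: 2 ≤ 2 = deg(f)·deg(g), as expected for curves with no common component (the bound is attained).
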